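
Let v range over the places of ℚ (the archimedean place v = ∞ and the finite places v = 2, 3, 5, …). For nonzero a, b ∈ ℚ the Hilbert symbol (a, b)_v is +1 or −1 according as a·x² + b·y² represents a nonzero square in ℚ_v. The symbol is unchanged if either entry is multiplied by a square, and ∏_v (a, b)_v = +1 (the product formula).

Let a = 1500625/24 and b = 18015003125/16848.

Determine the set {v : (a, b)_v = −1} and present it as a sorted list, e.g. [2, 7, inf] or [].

[3, 13]

Mod squares: a ≡ 6, b ≡ 65. Check v ∈ {∞, 2, 3, 5, 7, 13}.
v=7: a=7^4·(≡3), b=7^8·(≡4) mod 7; (3|7)=-1, (4|7)=+1; (−1)^{4·8·3}·(-1)^8·(+1)^4 = +1.
v=2: v_2(a)=-3, v_2(b)=-4; units ≡ 3, 1 (mod 8); ε·ε+αω+βω = 1·0+-3·0+-4·1 ≡ 0  ⇒  (a,b)_2 = +1.
v=∞: 6 > 0 and 65 > 0  ⇒  (a,b)_∞ = +1.
v=3: a=3^-1·(≡2), b=3^-4·(≡2) mod 3; (2|3)=-1, (2|3)=-1; (−1)^{-1·-4·1}·(-1)^-4·(-1)^-1 = -1.
v=5: a=5^4·(≡4), b=5^5·(≡2) mod 5; (4|5)=+1, (2|5)=-1; (−1)^{4·5·2}·(+1)^5·(-1)^4 = +1.
v=13: a=13^0·(≡2), b=13^-1·(≡6) mod 13; (2|13)=-1, (6|13)=-1; (−1)^{0·-1·6}·(-1)^-1·(-1)^0 = -1.
|Ram(6, 65)| = 2, even; anisotropic at {3, 13}.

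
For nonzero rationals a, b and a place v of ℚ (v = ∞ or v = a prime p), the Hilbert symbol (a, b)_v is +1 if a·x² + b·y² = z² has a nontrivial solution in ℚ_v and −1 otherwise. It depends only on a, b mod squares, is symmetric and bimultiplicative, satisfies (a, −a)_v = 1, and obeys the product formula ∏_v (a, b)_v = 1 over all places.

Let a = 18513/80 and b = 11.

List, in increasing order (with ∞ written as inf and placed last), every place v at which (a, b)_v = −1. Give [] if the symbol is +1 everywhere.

[11, 17]

Mod squares: a ≡ 85, b ≡ 11. Check v ∈ {∞, 2, 3, 5, 11, 17}.
v=2: v_2(a)=-4, v_2(b)=0; units ≡ 5, 3 (mod 8); ε·ε+αω+βω = 0·1+-4·1+0·1 ≡ 0  ⇒  (a,b)_2 = +1.
v=∞: 85 > 0 and 11 > 0  ⇒  (a,b)_∞ = +1.
v=5: a=5^-1·(≡3), b=5^0·(≡1) mod 5; (3|5)=-1, (1|5)=+1; (−1)^{-1·0·2}·(-1)^0·(+1)^-1 = +1.
v=17: a=17^1·(≡10), b=17^0·(≡11) mod 17; (10|17)=-1, (11|17)=-1; (−1)^{1·0·8}·(-1)^0·(-1)^1 = -1.
v=3: a=3^2·(≡1), b=3^0·(≡2) mod 3; (1|3)=+1, (2|3)=-1; (−1)^{2·0·1}·(+1)^0·(-1)^2 = +1.
v=11: a=11^2·(≡7), b=11^1·(≡1) mod 11; (7|11)=-1, (1|11)=+1; (−1)^{2·1·5}·(-1)^1·(+1)^2 = -1.
(85, 11 / ℚ) ramifies at {11, 17}: a division algebra.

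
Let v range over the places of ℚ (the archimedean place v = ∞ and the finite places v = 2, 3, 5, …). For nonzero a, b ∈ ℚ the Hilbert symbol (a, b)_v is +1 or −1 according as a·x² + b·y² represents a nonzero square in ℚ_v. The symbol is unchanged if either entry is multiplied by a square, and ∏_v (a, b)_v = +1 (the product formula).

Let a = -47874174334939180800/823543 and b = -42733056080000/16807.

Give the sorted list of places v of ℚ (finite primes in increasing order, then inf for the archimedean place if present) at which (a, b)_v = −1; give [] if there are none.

Mod squares: a ≡ -194649, b ≡ -46046. Check v ∈ {∞, 2, 3, 5, 7, 11, 13, 23, 31}.
v=31: a=31^3·(≡19), b=31^2·(≡18) mod 31; (19|31)=+1, (18|31)=+1; (−1)^{3·2·15}·(+1)^2·(+1)^3 = +1.
v=∞: -194649 < 0 and -46046 < 0  ⇒  (a,b)_∞ = -1.
v=13: a=13^5·(≡4), b=13^3·(≡6) mod 13; (4|13)=+1, (6|13)=-1; (−1)^{5·3·6}·(+1)^3·(-1)^5 = -1.
v=11: a=11^2·(≡10), b=11^1·(≡3) mod 11; (10|11)=-1, (3|11)=+1; (−1)^{2·1·5}·(-1)^1·(+1)^2 = -1.
v=3: a=3^5·(≡1), b=3^0·(≡1) mod 3; (1|3)=+1, (1|3)=+1; (−1)^{5·0·1}·(+1)^0·(+1)^5 = +1.
v=7: a=7^-7·(≡2), b=7^-5·(≡1) mod 7; (2|7)=+1, (1|7)=+1; (−1)^{-7·-5·3}·(+1)^-5·(+1)^-7 = -1.
v=2: v_2(a)=8, v_2(b)=7; units ≡ 7, 1 (mod 8); ε·ε+αω+βω = 1·0+8·0+7·0 ≡ 0  ⇒  (a,b)_2 = +1.
v=23: a=23^1·(≡3), b=23^1·(≡7) mod 23; (3|23)=+1, (7|23)=-1; (−1)^{1·1·11}·(+1)^1·(-1)^1 = +1.
v=5: a=5^2·(≡1), b=5^4·(≡1) mod 5; (1|5)=+1, (1|5)=+1; (−1)^{2·4·2}·(+1)^4·(+1)^2 = +1.
Ram(-194649, -46046) = {7, 11, 13, ∞}; no ℚ_7-point on the conic.

[7, 11, 13, inf]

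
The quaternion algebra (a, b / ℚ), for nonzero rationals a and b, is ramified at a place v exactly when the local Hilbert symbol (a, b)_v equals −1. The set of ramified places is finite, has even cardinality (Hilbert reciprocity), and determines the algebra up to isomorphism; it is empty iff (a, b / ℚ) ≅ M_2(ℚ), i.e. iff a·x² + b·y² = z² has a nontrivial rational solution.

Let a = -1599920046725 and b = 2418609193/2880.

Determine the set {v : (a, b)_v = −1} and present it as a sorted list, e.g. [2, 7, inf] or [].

(a, b) ≡ (-221, 85085) mod (ℚ^×)²; places V = {2, 3, 5, 7, 11, 13, 17, 29, ∞}.
(a,b)_13: α=3, u≡12; β=3, v≡6 (mod 13); (12|13)=+1, (6|13)=-1; sign (−1)^0·+1^3·-1^3 = -1.
(a,b)_17: α=3, u≡9; β=1, v≡12 (mod 17); (9|17)=+1, (12|17)=-1; sign (−1)^0·+1^1·-1^3 = -1.
(a,b)_11: α=2, u≡7; β=1, v≡7 (mod 11); (7|11)=-1, (7|11)=-1; sign (−1)^0·-1^1·-1^2 = -1.
(a,b)_7: α=2, u≡6; β=1, v≡3 (mod 7); (6|7)=-1, (3|7)=-1; sign (−1)^0·-1^1·-1^2 = -1.
(a,b)_3: α=0, u≡1; β=-2, v≡2 (mod 3); (1|3)=+1, (2|3)=-1; sign (−1)^0·+1^-2·-1^0 = +1.
(a,b)_2: α=0, β=-6; u≡3, v≡5 (mod 8); ε(u)ε(v)=1·0, αω(v)=0·1, βω(u)=-6·1; sum ≡ 0  ⇒  +1.
(a,b)_5: α=2, u≡1; β=-1, v≡3 (mod 5); (1|5)=+1, (3|5)=-1; sign (−1)^0·+1^-1·-1^2 = +1.
(a,b)_∞: sgn(-221)=−, sgn(85085)=+, so +1.
(a,b)_29: α=0, u≡11; β=2, v≡13 (mod 29); (11|29)=-1, (13|29)=+1; sign (−1)^0·-1^2·+1^0 = +1.
Ram(-221, 85085) = {7, 11, 13, 17}; no ℚ_7-point on the conic.

[7, 11, 13, 17]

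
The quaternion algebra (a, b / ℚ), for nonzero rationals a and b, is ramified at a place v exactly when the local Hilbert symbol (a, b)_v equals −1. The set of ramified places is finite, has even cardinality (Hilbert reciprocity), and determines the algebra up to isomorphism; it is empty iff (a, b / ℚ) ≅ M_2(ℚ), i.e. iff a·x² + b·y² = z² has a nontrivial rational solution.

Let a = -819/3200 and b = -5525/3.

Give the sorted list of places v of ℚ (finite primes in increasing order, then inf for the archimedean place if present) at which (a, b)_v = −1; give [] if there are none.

Mod squares: a ≡ -182, b ≡ -663. Check v ∈ {∞, 2, 3, 5, 7, 13, 17}.
v=17: a=17^0·(≡12), b=17^1·(≡5) mod 17; (12|17)=-1, (5|17)=-1; (−1)^{0·1·8}·(-1)^1·(-1)^0 = -1.
v=3: a=3^2·(≡1), b=3^-1·(≡1) mod 3; (1|3)=+1, (1|3)=+1; (−1)^{2·-1·1}·(+1)^-1·(+1)^2 = +1.
v=2: v_2(a)=-7, v_2(b)=0; units ≡ 5, 1 (mod 8); ε·ε+αω+βω = 0·0+-7·0+0·1 ≡ 0  ⇒  (a,b)_2 = +1.
v=5: a=5^-2·(≡2), b=5^2·(≡3) mod 5; (2|5)=-1, (3|5)=-1; (−1)^{-2·2·2}·(-1)^2·(-1)^-2 = +1.
v=7: a=7^1·(≡2), b=7^0·(≡4) mod 7; (2|7)=+1, (4|7)=+1; (−1)^{1·0·3}·(+1)^0·(+1)^1 = +1.
v=13: a=13^1·(≡1), b=13^1·(≡10) mod 13; (1|13)=+1, (10|13)=+1; (−1)^{1·1·6}·(+1)^1·(+1)^1 = +1.
v=∞: -182 < 0 and -663 < 0  ⇒  (a,b)_∞ = -1.
Ram(-182, -663) = {17, ∞}; no ℚ_17-point on the conic.

[17, inf]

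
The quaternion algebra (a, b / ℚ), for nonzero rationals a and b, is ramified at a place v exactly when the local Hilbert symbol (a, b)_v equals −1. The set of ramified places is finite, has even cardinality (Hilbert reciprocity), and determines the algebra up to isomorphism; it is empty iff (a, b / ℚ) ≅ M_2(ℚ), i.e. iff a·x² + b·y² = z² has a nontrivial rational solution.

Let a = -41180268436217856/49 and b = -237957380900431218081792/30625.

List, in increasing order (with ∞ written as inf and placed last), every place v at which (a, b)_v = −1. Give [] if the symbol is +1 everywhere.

[2, 3, 37, 43, 47, inf]

(a, b) ≡ (-2841526, -4935282) mod (ℚ^×)²; places V = {2, 3, 5, 7, 11, 19, 37, 43, 47, ∞}.
(a,b)_∞: sgn(-2841526)=−, sgn(-4935282)=−, so -1.
(a,b)_11: α=2, u≡1; β=3, v≡2 (mod 11); (1|11)=+1, (2|11)=-1; sign (−1)^0·+1^3·-1^2 = +1.
(a,b)_2: α=13, β=23; u≡5, v≡7 (mod 8); ε(u)ε(v)=0·1, αω(v)=13·0, βω(u)=23·1; sum ≡ 1  ⇒  -1.
(a,b)_3: α=4, u≡2; β=7, v≡1 (mod 3); (2|3)=-1, (1|3)=+1; sign (−1)^0·-1^7·+1^4 = -1.
(a,b)_37: α=1, u≡19; β=1, v≡10 (mod 37); (19|37)=-1, (10|37)=+1; sign (−1)^0·-1^1·+1^1 = -1.
(a,b)_7: α=-2, u≡6; β=-2, v≡6 (mod 7); (6|7)=-1, (6|7)=-1; sign (−1)^0·-1^-2·-1^-2 = +1.
(a,b)_19: α=3, u≡15; β=4, v≡9 (mod 19); (15|19)=-1, (9|19)=+1; sign (−1)^0·-1^4·+1^3 = +1.
(a,b)_47: α=1, u≡38; β=1, v≡26 (mod 47); (38|47)=-1, (26|47)=-1; sign (−1)^1·-1^1·-1^1 = -1.
(a,b)_43: α=1, u≡40; β=1, v≡31 (mod 43); (40|43)=+1, (31|43)=+1; sign (−1)^1·+1^1·+1^1 = -1.
(a,b)_5: α=0, u≡1; β=-4, v≡2 (mod 5); (1|5)=+1, (2|5)=-1; sign (−1)^0·+1^-4·-1^0 = +1.
|Ram(-2841526, -4935282)| = 6, even; anisotropic at {2, 3, 37, 43, 47, ∞}.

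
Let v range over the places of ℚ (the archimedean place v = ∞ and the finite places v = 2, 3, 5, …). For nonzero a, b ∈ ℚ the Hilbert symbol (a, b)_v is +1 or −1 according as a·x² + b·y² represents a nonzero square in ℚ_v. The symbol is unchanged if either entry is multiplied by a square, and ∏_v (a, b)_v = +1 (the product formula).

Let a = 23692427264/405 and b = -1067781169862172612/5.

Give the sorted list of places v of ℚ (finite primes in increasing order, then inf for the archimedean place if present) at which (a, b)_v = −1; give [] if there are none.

(a, b) ≡ (59755, -418285) mod (ℚ^×)²; places V = {2, 3, 5, 7, 11, 17, 19, 37, ∞}.
(a,b)_11: α=2, u≡4; β=4, v≡5 (mod 11); (4|11)=+1, (5|11)=+1; sign (−1)^0·+1^4·+1^2 = +1.
(a,b)_2: α=14, β=2; u≡3, v≡3 (mod 8); ε(u)ε(v)=1·1, αω(v)=14·1, βω(u)=2·1; sum ≡ 1  ⇒  -1.
(a,b)_7: α=0, u≡5; β=3, v≡1 (mod 7); (5|7)=-1, (1|7)=+1; sign (−1)^0·-1^3·+1^0 = -1.
(a,b)_37: α=1, u≡20; β=3, v≡18 (mod 37); (20|37)=-1, (18|37)=-1; sign (−1)^0·-1^3·-1^1 = +1.
(a,b)_5: α=-1, u≡4; β=-1, v≡3 (mod 5); (4|5)=+1, (3|5)=-1; sign (−1)^0·+1^-1·-1^-1 = -1.
(a,b)_3: α=-4, u≡1; β=2, v≡2 (mod 3); (1|3)=+1, (2|3)=-1; sign (−1)^0·+1^2·-1^-4 = +1.
(a,b)_19: α=1, u≡14; β=3, v≡5 (mod 19); (14|19)=-1, (5|19)=+1; sign (−1)^1·-1^3·+1^1 = +1.
(a,b)_∞: sgn(59755)=+, sgn(-418285)=−, so +1.
(a,b)_17: α=1, u≡16; β=1, v≡7 (mod 17); (16|17)=+1, (7|17)=-1; sign (−1)^0·+1^1·-1^1 = -1.
|Ram(59755, -418285)| = 4, even; anisotropic at {2, 5, 7, 17}.

[2, 5, 7, 17]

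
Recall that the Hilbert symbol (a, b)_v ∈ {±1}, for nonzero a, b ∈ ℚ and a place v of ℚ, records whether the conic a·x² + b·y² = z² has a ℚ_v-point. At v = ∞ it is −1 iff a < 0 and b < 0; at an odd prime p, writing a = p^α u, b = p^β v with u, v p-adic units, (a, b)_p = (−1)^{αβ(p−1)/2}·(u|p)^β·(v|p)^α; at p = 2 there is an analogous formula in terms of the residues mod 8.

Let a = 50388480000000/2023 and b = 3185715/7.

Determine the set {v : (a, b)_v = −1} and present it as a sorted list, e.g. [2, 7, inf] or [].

[2, 3, 5, 7, 13, 17]

Mod squares: a ≡ 210, b ≡ 23205. Check v ∈ {∞, 2, 3, 5, 7, 13, 17, 31}.
v=∞: 210 > 0 and 23205 > 0  ⇒  (a,b)_∞ = +1.
v=3: a=3^9·(≡1), b=3^1·(≡1) mod 3; (1|3)=+1, (1|3)=+1; (−1)^{9·1·1}·(+1)^1·(+1)^9 = -1.
v=17: a=17^-2·(≡10), b=17^1·(≡3) mod 17; (10|17)=-1, (3|17)=-1; (−1)^{-2·1·8}·(-1)^1·(-1)^-2 = -1.
v=31: a=31^0·(≡22), b=31^2·(≡13) mod 31; (22|31)=-1, (13|31)=-1; (−1)^{0·2·15}·(-1)^2·(-1)^0 = +1.
v=7: a=7^-1·(≡1), b=7^-1·(≡1) mod 7; (1|7)=+1, (1|7)=+1; (−1)^{-1·-1·3}·(+1)^-1·(+1)^-1 = -1.
v=5: a=5^7·(≡3), b=5^1·(≡4) mod 5; (3|5)=-1, (4|5)=+1; (−1)^{7·1·2}·(-1)^1·(+1)^7 = -1.
v=13: a=13^0·(≡8), b=13^1·(≡10) mod 13; (8|13)=-1, (10|13)=+1; (−1)^{0·1·6}·(-1)^1·(+1)^0 = -1.
v=2: v_2(a)=15, v_2(b)=0; units ≡ 1, 5 (mod 8); ε·ε+αω+βω = 0·0+15·1+0·0 ≡ 1  ⇒  (a,b)_2 = -1.
|Ram(210, 23205)| = 6, even; anisotropic at {2, 3, 5, 7, 13, 17}.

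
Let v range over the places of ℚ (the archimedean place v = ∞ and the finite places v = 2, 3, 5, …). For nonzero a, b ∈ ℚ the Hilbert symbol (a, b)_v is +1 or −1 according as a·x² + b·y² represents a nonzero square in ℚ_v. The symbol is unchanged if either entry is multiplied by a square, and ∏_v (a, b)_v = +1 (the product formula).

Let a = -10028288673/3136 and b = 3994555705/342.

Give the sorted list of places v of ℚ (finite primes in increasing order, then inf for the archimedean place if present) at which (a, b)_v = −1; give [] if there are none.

[2, 5, 17, 37]

(a, b) ≡ (-342953, 119510) mod (ℚ^×)²; places V = {2, 3, 5, 7, 13, 17, 19, 23, 31, 37, ∞}.
(a,b)_∞: sgn(-342953)=−, sgn(119510)=+, so +1.
(a,b)_37: α=1, u≡15; β=1, v≡12 (mod 37); (15|37)=-1, (12|37)=+1; sign (−1)^0·-1^1·+1^1 = -1.
(a,b)_17: α=0, u≡7; β=1, v≡9 (mod 17); (7|17)=-1, (9|17)=+1; sign (−1)^0·-1^1·+1^0 = -1.
(a,b)_2: α=-6, β=-1; u≡7, v≡3 (mod 8); ε(u)ε(v)=1·1, αω(v)=-6·1, βω(u)=-1·0; sum ≡ 1  ⇒  -1.
(a,b)_7: α=-2, u≡3; β=4, v≡6 (mod 7); (3|7)=-1, (6|7)=-1; sign (−1)^0·-1^4·-1^-2 = +1.
(a,b)_31: α=1, u≡25; β=0, v≡20 (mod 31); (25|31)=+1, (20|31)=+1; sign (−1)^0·+1^0·+1^1 = +1.
(a,b)_3: α=4, u≡1; β=-2, v≡2 (mod 3); (1|3)=+1, (2|3)=-1; sign (−1)^0·+1^-2·-1^4 = +1.
(a,b)_23: α=1, u≡16; β=2, v≡18 (mod 23); (16|23)=+1, (18|23)=+1; sign (−1)^0·+1^2·+1^1 = +1.
(a,b)_19: α=2, u≡4; β=-1, v≡1 (mod 19); (4|19)=+1, (1|19)=+1; sign (−1)^0·+1^-1·+1^2 = +1.
(a,b)_13: α=1, u≡12; β=0, v≡9 (mod 13); (12|13)=+1, (9|13)=+1; sign (−1)^0·+1^0·+1^1 = +1.
(a,b)_5: α=0, u≡2; β=1, v≡3 (mod 5); (2|5)=-1, (3|5)=-1; sign (−1)^0·-1^1·-1^0 = -1.
|Ram(-342953, 119510)| = 4, even; anisotropic at {2, 5, 17, 37}.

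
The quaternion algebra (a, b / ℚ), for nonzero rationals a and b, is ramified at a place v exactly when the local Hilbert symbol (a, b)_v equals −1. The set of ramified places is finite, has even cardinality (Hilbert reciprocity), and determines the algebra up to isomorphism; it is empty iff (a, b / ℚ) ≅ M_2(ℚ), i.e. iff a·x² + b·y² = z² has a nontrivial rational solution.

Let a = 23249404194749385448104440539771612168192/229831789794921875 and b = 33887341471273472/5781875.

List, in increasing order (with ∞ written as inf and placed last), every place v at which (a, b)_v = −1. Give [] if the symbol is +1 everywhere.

[2, 23]

(a, b) ≡ (6578, 22) mod (ℚ^×)²; places V = {2, 5, 7, 11, 13, 23, 29, ∞}.
(a,b)_7: α=4, u≡6; β=2, v≡2 (mod 7); (6|7)=-1, (2|7)=+1; sign (−1)^0·-1^2·+1^4 = +1.
(a,b)_23: α=11, u≡14; β=4, v≡10 (mod 23); (14|23)=-1, (10|23)=-1; sign (−1)^0·-1^4·-1^11 = -1.
(a,b)_11: α=-3, u≡1; β=-1, v≡6 (mod 11); (1|11)=+1, (6|11)=-1; sign (−1)^1·+1^-1·-1^-3 = +1.
(a,b)_29: α=-4, u≡23; β=-2, v≡20 (mod 29); (23|29)=+1, (20|29)=+1; sign (−1)^0·+1^-2·+1^-4 = +1.
(a,b)_2: α=25, β=9; u≡1, v≡3 (mod 8); ε(u)ε(v)=0·1, αω(v)=25·1, βω(u)=9·0; sum ≡ 1  ⇒  -1.
(a,b)_13: α=13, u≡10; β=6, v≡9 (mod 13); (10|13)=+1, (9|13)=+1; sign (−1)^0·+1^6·+1^13 = +1.
(a,b)_∞: sgn(6578)=+, sgn(22)=+, so +1.
(a,b)_5: α=-12, u≡2; β=-4, v≡2 (mod 5); (2|5)=-1, (2|5)=-1; sign (−1)^0·-1^-4·-1^-12 = +1.
|Ram(6578, 22)| = 2, even; anisotropic at {2, 23}.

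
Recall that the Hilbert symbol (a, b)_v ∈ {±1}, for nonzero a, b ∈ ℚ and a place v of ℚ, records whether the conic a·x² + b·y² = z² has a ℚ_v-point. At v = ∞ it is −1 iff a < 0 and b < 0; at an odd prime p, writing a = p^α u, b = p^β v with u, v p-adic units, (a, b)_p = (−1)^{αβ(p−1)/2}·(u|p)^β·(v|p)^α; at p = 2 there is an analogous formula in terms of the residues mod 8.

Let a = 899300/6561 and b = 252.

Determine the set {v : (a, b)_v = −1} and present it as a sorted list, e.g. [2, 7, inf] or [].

[7, 17]

(a, b) ≡ (17, 7) mod (ℚ^×)²; places V = {2, 3, 5, 7, 17, 23, ∞}.
(a,b)_5: α=2, u≡2; β=0, v≡2 (mod 5); (2|5)=-1, (2|5)=-1; sign (−1)^0·-1^0·-1^2 = +1.
(a,b)_17: α=1, u≡4; β=0, v≡14 (mod 17); (4|17)=+1, (14|17)=-1; sign (−1)^0·+1^0·-1^1 = -1.
(a,b)_∞: sgn(17)=+, sgn(7)=+, so +1.
(a,b)_2: α=2, β=2; u≡1, v≡7 (mod 8); ε(u)ε(v)=0·1, αω(v)=2·0, βω(u)=2·0; sum ≡ 0  ⇒  +1.
(a,b)_7: α=0, u≡5; β=1, v≡1 (mod 7); (5|7)=-1, (1|7)=+1; sign (−1)^0·-1^1·+1^0 = -1.
(a,b)_3: α=-8, u≡2; β=2, v≡1 (mod 3); (2|3)=-1, (1|3)=+1; sign (−1)^0·-1^2·+1^-8 = +1.
(a,b)_23: α=2, u≡15; β=0, v≡22 (mod 23); (15|23)=-1, (22|23)=-1; sign (−1)^0·-1^0·-1^2 = +1.
|Ram(17, 7)| = 2, even; anisotropic at {7, 17}.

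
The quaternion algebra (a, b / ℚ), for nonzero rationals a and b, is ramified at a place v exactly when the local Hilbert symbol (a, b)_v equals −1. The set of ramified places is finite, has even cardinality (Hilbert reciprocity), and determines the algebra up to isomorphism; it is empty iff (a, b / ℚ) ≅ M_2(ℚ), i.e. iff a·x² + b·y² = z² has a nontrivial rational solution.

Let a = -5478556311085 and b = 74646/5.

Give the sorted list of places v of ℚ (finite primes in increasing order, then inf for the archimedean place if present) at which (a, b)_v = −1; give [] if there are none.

Mod squares: a ≡ -1885, b ≡ 41470. Check v ∈ {∞, 2, 3, 5, 11, 13, 29}.
v=∞: -1885 < 0 and 41470 > 0  ⇒  (a,b)_∞ = +1.
v=2: v_2(a)=0, v_2(b)=1; units ≡ 3, 7 (mod 8); ε·ε+αω+βω = 1·1+0·0+1·1 ≡ 0  ⇒  (a,b)_2 = +1.
v=5: a=5^1·(≡3), b=5^-1·(≡1) mod 5; (3|5)=-1, (1|5)=+1; (−1)^{1·-1·2}·(-1)^-1·(+1)^1 = -1.
v=13: a=13^5·(≡6), b=13^1·(≡7) mod 13; (6|13)=-1, (7|13)=-1; (−1)^{5·1·6}·(-1)^1·(-1)^5 = +1.
v=29: a=29^3·(≡24), b=29^1·(≡16) mod 29; (24|29)=+1, (16|29)=+1; (−1)^{3·1·14}·(+1)^1·(+1)^3 = +1.
v=3: a=3^0·(≡2), b=3^2·(≡1) mod 3; (2|3)=-1, (1|3)=+1; (−1)^{0·2·1}·(-1)^2·(+1)^0 = +1.
v=11: a=11^2·(≡10), b=11^1·(≡2) mod 11; (10|11)=-1, (2|11)=-1; (−1)^{2·1·5}·(-1)^1·(-1)^2 = -1.
|Ram(-1885, 41470)| = 2, even; anisotropic at {5, 11}.

[5, 11]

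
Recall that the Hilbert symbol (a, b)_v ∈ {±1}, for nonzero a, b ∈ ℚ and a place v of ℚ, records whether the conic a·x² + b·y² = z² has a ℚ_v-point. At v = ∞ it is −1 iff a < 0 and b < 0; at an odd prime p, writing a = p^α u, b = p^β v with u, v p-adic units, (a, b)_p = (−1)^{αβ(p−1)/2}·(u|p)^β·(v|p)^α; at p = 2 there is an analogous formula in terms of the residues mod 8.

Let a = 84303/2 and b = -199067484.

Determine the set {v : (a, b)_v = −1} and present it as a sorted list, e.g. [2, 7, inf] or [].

[3, 29]

(a, b) ≡ (18734, -49766871) mod (ℚ^×)²; places V = {2, 3, 7, 11, 17, 19, 23, 29, ∞}.
(a,b)_3: α=2, u≡2; β=1, v≡2 (mod 3); (2|3)=-1, (2|3)=-1; sign (−1)^0·-1^1·-1^2 = -1.
(a,b)_7: α=0, u≡1; β=1, v≡2 (mod 7); (1|7)=+1, (2|7)=+1; sign (−1)^0·+1^1·+1^0 = +1.
(a,b)_19: α=1, u≡5; β=1, v≡10 (mod 19); (5|19)=+1, (10|19)=-1; sign (−1)^1·+1^1·-1^1 = +1.
(a,b)_2: α=-1, β=2; u≡7, v≡1 (mod 8); ε(u)ε(v)=1·0, αω(v)=-1·0, βω(u)=2·0; sum ≡ 0  ⇒  +1.
(a,b)_23: α=0, u≡4; β=1, v≡22 (mod 23); (4|23)=+1, (22|23)=-1; sign (−1)^0·+1^1·-1^0 = +1.
(a,b)_∞: sgn(18734)=+, sgn(-49766871)=−, so +1.
(a,b)_17: α=1, u≡6; β=1, v≡3 (mod 17); (6|17)=-1, (3|17)=-1; sign (−1)^0·-1^1·-1^1 = +1.
(a,b)_11: α=0, u≡5; β=1, v≡2 (mod 11); (5|11)=+1, (2|11)=-1; sign (−1)^0·+1^1·-1^0 = +1.
(a,b)_29: α=1, u≡18; β=1, v≡20 (mod 29); (18|29)=-1, (20|29)=+1; sign (−1)^0·-1^1·+1^1 = -1.
Ram(18734, -49766871) = {3, 29}; no ℚ_3-point on the conic.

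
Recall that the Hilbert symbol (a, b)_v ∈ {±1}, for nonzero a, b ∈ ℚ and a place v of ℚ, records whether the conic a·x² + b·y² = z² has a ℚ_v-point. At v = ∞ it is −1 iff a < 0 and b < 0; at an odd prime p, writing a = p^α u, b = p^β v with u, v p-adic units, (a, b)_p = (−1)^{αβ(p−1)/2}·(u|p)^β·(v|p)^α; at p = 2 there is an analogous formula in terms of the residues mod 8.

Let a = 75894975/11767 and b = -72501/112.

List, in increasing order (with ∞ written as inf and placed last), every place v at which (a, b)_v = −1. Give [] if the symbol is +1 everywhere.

[3, 13]

(a, b) ≡ (273, -3003) mod (ℚ^×)²; places V = {2, 3, 5, 7, 11, 13, 31, 41, ∞}.
(a,b)_13: α=1, u≡11; β=3, v≡4 (mod 13); (11|13)=-1, (4|13)=+1; sign (−1)^0·-1^3·+1^1 = -1.
(a,b)_11: α=0, u≡3; β=1, v≡10 (mod 11); (3|11)=+1, (10|11)=-1; sign (−1)^0·+1^1·-1^0 = +1.
(a,b)_3: α=5, u≡1; β=1, v≡1 (mod 3); (1|3)=+1, (1|3)=+1; sign (−1)^1·+1^1·+1^5 = -1.
(a,b)_5: α=2, u≡2; β=0, v≡2 (mod 5); (2|5)=-1, (2|5)=-1; sign (−1)^0·-1^0·-1^2 = +1.
(a,b)_2: α=0, β=-4; u≡1, v≡5 (mod 8); ε(u)ε(v)=0·0, αω(v)=0·1, βω(u)=-4·0; sum ≡ 0  ⇒  +1.
(a,b)_31: α=2, u≡1; β=0, v≡20 (mod 31); (1|31)=+1, (20|31)=+1; sign (−1)^0·+1^0·+1^2 = +1.
(a,b)_∞: sgn(273)=+, sgn(-3003)=−, so +1.
(a,b)_41: α=-2, u≡29; β=0, v≡31 (mod 41); (29|41)=-1, (31|41)=+1; sign (−1)^0·-1^0·+1^-2 = +1.
(a,b)_7: α=-1, u≡2; β=-1, v≡6 (mod 7); (2|7)=+1, (6|7)=-1; sign (−1)^1·+1^-1·-1^-1 = +1.
|Ram(273, -3003)| = 2, even; anisotropic at {3, 13}.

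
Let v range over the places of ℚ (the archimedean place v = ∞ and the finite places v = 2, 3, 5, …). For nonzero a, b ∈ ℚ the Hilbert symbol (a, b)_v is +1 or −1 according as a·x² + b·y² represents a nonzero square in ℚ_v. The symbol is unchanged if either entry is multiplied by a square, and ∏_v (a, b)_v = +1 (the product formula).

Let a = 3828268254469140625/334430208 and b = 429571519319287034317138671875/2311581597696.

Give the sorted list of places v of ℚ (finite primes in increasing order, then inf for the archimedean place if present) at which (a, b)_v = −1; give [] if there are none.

[2, 7, 11, 17, 19, 23]

Mod squares: a ≡ 23023, b ≡ 6783. Check v ∈ {∞, 2, 3, 5, 7, 11, 13, 17, 19, 23}.
v=19: a=19^2·(≡12), b=19^3·(≡10) mod 19; (12|19)=-1, (10|19)=-1; (−1)^{2·3·9}·(-1)^3·(-1)^2 = -1.
v=3: a=3^-6·(≡1), b=3^-9·(≡2) mod 3; (1|3)=+1, (2|3)=-1; (−1)^{-6·-9·1}·(+1)^-9·(-1)^-6 = +1.
v=2: v_2(a)=-16, v_2(b)=-24; units ≡ 7, 7 (mod 8); ε·ε+αω+βω = 1·1+-16·0+-24·0 ≡ 1  ⇒  (a,b)_2 = -1.
v=17: a=17^2·(≡12), b=17^3·(≡2) mod 17; (12|17)=-1, (2|17)=+1; (−1)^{2·3·8}·(-1)^3·(+1)^2 = -1.
v=7: a=7^-1·(≡5), b=7^-1·(≡6) mod 7; (5|7)=-1, (6|7)=-1; (−1)^{-1·-1·3}·(-1)^-1·(-1)^-1 = -1.
v=5: a=5^8·(≡2), b=5^12·(≡3) mod 5; (2|5)=-1, (3|5)=-1; (−1)^{8·12·2}·(-1)^12·(-1)^8 = +1.
v=11: a=11^1·(≡1), b=11^2·(≡6) mod 11; (1|11)=+1, (6|11)=-1; (−1)^{1·2·5}·(+1)^2·(-1)^1 = -1.
v=23: a=23^1·(≡8), b=23^2·(≡7) mod 23; (8|23)=+1, (7|23)=-1; (−1)^{1·2·11}·(+1)^2·(-1)^1 = -1.
v=∞: 23023 > 0 and 6783 > 0  ⇒  (a,b)_∞ = +1.
v=13: a=13^5·(≡3), b=13^8·(≡9) mod 13; (3|13)=+1, (9|13)=+1; (−1)^{5·8·6}·(+1)^8·(+1)^5 = +1.
(23023, 6783 / ℚ) ramifies at {2, 7, 11, 17, 19, 23}: a division algebra.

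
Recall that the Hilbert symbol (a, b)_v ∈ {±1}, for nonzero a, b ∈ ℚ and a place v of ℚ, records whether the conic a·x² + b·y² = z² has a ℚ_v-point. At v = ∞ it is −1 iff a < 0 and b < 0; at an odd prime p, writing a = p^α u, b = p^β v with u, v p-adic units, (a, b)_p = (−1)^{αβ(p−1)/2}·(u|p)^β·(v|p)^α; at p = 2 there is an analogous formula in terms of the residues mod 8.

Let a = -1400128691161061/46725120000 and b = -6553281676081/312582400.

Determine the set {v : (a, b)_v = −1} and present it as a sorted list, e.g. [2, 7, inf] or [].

Mod squares: a ≡ -4117623, b ≡ -47329. Check v ∈ {∞, 2, 3, 5, 7, 13, 17, 19, 29, 41, 47, 53}.
v=17: a=17^0·(≡8), b=17^-2·(≡16) mod 17; (8|17)=+1, (16|17)=+1; (−1)^{0·-2·8}·(+1)^-2·(+1)^0 = +1.
v=13: a=13^-2·(≡12), b=13^-2·(≡10) mod 13; (12|13)=+1, (10|13)=+1; (−1)^{-2·-2·6}·(+1)^-2·(+1)^-2 = +1.
v=41: a=41^4·(≡11), b=41^4·(≡38) mod 41; (11|41)=-1, (38|41)=-1; (−1)^{4·4·20}·(-1)^4·(-1)^4 = +1.
v=2: v_2(a)=-14, v_2(b)=-8; units ≡ 1, 7 (mod 8); ε·ε+αω+βω = 0·1+-14·0+-8·0 ≡ 0  ⇒  (a,b)_2 = +1.
v=3: a=3^-3·(≡1), b=3^0·(≡2) mod 3; (1|3)=+1, (2|3)=-1; (−1)^{-3·0·1}·(+1)^0·(-1)^-3 = -1.
v=7: a=7^0·(≡1), b=7^2·(≡3) mod 7; (1|7)=+1, (3|7)=-1; (−1)^{0·2·3}·(+1)^2·(-1)^0 = +1.
v=∞: -4117623 < 0 and -47329 < 0  ⇒  (a,b)_∞ = -1.
v=29: a=29^1·(≡26), b=29^0·(≡23) mod 29; (26|29)=-1, (23|29)=+1; (−1)^{1·0·14}·(-1)^0·(+1)^1 = +1.
v=19: a=19^3·(≡7), b=19^1·(≡16) mod 19; (7|19)=+1, (16|19)=+1; (−1)^{3·1·9}·(+1)^1·(+1)^3 = -1.
v=53: a=53^1·(≡4), b=53^1·(≡39) mod 53; (4|53)=+1, (39|53)=-1; (−1)^{1·1·26}·(+1)^1·(-1)^1 = -1.
v=47: a=47^1·(≡19), b=47^1·(≡36) mod 47; (19|47)=-1, (36|47)=+1; (−1)^{1·1·23}·(-1)^1·(+1)^1 = +1.
v=5: a=5^-4·(≡2), b=5^-2·(≡4) mod 5; (2|5)=-1, (4|5)=+1; (−1)^{-4·-2·2}·(-1)^-2·(+1)^-4 = +1.
(-4117623, -47329 / ℚ) ramifies at {3, 19, 53, ∞}: a division algebra.

[3, 19, 53, inf]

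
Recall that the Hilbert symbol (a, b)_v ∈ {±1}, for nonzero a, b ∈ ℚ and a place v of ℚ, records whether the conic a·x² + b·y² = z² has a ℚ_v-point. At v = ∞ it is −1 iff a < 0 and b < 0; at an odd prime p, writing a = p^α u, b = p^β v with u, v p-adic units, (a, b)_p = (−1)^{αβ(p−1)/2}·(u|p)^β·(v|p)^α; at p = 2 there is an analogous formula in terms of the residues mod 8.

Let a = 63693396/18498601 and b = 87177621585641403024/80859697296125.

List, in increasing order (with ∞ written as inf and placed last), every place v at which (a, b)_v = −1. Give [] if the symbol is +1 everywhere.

(a, b) ≡ (29, 107445) mod (ℚ^×)²; places V = {2, 3, 5, 11, 13, 17, 19, 23, 29, ∞}.
(a,b)_17: α=-2, u≡10; β=-4, v≡5 (mod 17); (10|17)=-1, (5|17)=-1; sign (−1)^0·-1^-4·-1^-2 = +1.
(a,b)_19: α=2, u≡14; β=5, v≡13 (mod 19); (14|19)=-1, (13|19)=-1; sign (−1)^0·-1^5·-1^2 = -1.
(a,b)_11: α=-2, u≡10; β=-4, v≡7 (mod 11); (10|11)=-1, (7|11)=-1; sign (−1)^0·-1^-4·-1^-2 = +1.
(a,b)_5: α=0, u≡1; β=-3, v≡1 (mod 5); (1|5)=+1, (1|5)=+1; sign (−1)^0·+1^-3·+1^0 = +1.
(a,b)_3: α=2, u≡2; β=5, v≡1 (mod 3); (2|3)=-1, (1|3)=+1; sign (−1)^0·-1^5·+1^2 = -1.
(a,b)_29: α=1, u≡13; β=3, v≡28 (mod 29); (13|29)=+1, (28|29)=+1; sign (−1)^0·+1^3·+1^1 = +1.
(a,b)_23: α=-2, u≡13; β=-2, v≡1 (mod 23); (13|23)=+1, (1|23)=+1; sign (−1)^0·+1^-2·+1^-2 = +1.
(a,b)_∞: sgn(29)=+, sgn(107445)=+, so +1.
(a,b)_13: α=2, u≡10; β=5, v≡4 (mod 13); (10|13)=+1, (4|13)=+1; sign (−1)^0·+1^5·+1^2 = +1.
(a,b)_2: α=2, β=4; u≡5, v≡5 (mod 8); ε(u)ε(v)=0·0, αω(v)=2·1, βω(u)=4·1; sum ≡ 0  ⇒  +1.
|Ram(29, 107445)| = 2, even; anisotropic at {3, 19}.

[3, 19]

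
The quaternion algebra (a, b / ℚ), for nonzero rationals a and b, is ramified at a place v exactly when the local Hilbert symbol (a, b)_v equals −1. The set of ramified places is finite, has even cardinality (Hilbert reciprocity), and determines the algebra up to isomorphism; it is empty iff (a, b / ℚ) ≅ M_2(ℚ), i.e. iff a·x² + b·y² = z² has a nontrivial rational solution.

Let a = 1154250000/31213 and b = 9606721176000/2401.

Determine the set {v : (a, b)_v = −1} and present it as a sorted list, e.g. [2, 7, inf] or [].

Mod squares: a ≡ 741, b ≡ 15. Check v ∈ {∞, 2, 3, 5, 7, 13, 19}.
v=7: a=7^-4·(≡6), b=7^-4·(≡4) mod 7; (6|7)=-1, (4|7)=+1; (−1)^{-4·-4·3}·(-1)^-4·(+1)^-4 = +1.
v=13: a=13^-1·(≡8), b=13^2·(≡7) mod 13; (8|13)=-1, (7|13)=-1; (−1)^{-1·2·6}·(-1)^2·(-1)^-1 = -1.
v=∞: 741 > 0 and 15 > 0  ⇒  (a,b)_∞ = +1.
v=3: a=3^5·(≡1), b=3^9·(≡2) mod 3; (1|3)=+1, (2|3)=-1; (−1)^{5·9·1}·(+1)^9·(-1)^5 = +1.
v=2: v_2(a)=4, v_2(b)=6; units ≡ 5, 7 (mod 8); ε·ε+αω+βω = 0·1+4·0+6·1 ≡ 0  ⇒  (a,b)_2 = +1.
v=19: a=19^1·(≡17), b=19^2·(≡3) mod 19; (17|19)=+1, (3|19)=-1; (−1)^{1·2·9}·(+1)^2·(-1)^1 = -1.
v=5: a=5^6·(≡4), b=5^3·(≡3) mod 5; (4|5)=+1, (3|5)=-1; (−1)^{6·3·2}·(+1)^3·(-1)^6 = +1.
|Ram(741, 15)| = 2, even; anisotropic at {13, 19}.

[13, 19]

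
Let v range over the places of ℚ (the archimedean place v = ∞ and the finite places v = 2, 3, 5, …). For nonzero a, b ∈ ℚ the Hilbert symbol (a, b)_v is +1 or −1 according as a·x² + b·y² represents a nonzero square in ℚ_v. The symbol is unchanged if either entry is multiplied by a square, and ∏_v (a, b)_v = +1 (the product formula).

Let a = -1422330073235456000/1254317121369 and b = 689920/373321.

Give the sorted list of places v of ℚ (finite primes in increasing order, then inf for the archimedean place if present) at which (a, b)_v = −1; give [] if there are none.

(a, b) ≡ (-110, 55) mod (ℚ^×)²; places V = {2, 3, 5, 7, 11, 13, 37, 47, ∞}.
(a,b)_37: α=2, u≡36; β=0, v≡35 (mod 37); (36|37)=+1, (35|37)=-1; sign (−1)^0·+1^0·-1^2 = +1.
(a,b)_11: α=1, u≡4; β=1, v≡3 (mod 11); (4|11)=+1, (3|11)=+1; sign (−1)^1·+1^1·+1^1 = -1.
(a,b)_2: α=17, β=8; u≡1, v≡7 (mod 8); ε(u)ε(v)=0·1, αω(v)=17·0, βω(u)=8·0; sum ≡ 0  ⇒  +1.
(a,b)_5: α=3, u≡3; β=1, v≡4 (mod 5); (3|5)=-1, (4|5)=+1; sign (−1)^0·-1^1·+1^3 = -1.
(a,b)_7: α=8, u≡2; β=2, v≡6 (mod 7); (2|7)=+1, (6|7)=-1; sign (−1)^0·+1^2·-1^8 = +1.
(a,b)_13: α=-4, u≡11; β=-2, v≡3 (mod 13); (11|13)=-1, (3|13)=+1; sign (−1)^0·-1^-2·+1^-4 = +1.
(a,b)_∞: sgn(-110)=−, sgn(55)=+, so +1.
(a,b)_47: α=-4, u≡44; β=-2, v≡12 (mod 47); (44|47)=-1, (12|47)=+1; sign (−1)^0·-1^-2·+1^-4 = +1.
(a,b)_3: α=-2, u≡1; β=0, v≡1 (mod 3); (1|3)=+1, (1|3)=+1; sign (−1)^0·+1^0·+1^-2 = +1.
Ram(-110, 55) = {5, 11}; no ℚ_5-point on the conic.

[5, 11]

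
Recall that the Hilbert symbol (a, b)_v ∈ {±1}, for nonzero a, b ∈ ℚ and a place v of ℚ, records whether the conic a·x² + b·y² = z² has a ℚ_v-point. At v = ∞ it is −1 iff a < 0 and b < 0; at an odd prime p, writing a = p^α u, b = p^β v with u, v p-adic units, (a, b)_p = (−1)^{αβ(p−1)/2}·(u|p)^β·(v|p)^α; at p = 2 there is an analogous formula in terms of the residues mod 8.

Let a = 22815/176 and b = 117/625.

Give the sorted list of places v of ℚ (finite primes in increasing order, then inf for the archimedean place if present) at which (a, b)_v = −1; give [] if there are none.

Mod squares: a ≡ 165, b ≡ 13. Check v ∈ {∞, 2, 3, 5, 11, 13}.
v=2: v_2(a)=-4, v_2(b)=0; units ≡ 5, 5 (mod 8); ε·ε+αω+βω = 0·0+-4·1+0·1 ≡ 0  ⇒  (a,b)_2 = +1.
v=5: a=5^1·(≡3), b=5^-4·(≡2) mod 5; (3|5)=-1, (2|5)=-1; (−1)^{1·-4·2}·(-1)^-4·(-1)^1 = -1.
v=3: a=3^3·(≡1), b=3^2·(≡1) mod 3; (1|3)=+1, (1|3)=+1; (−1)^{3·2·1}·(+1)^2·(+1)^3 = +1.
v=11: a=11^-1·(≡9), b=11^0·(≡2) mod 11; (9|11)=+1, (2|11)=-1; (−1)^{-1·0·5}·(+1)^0·(-1)^-1 = -1.
v=13: a=13^2·(≡10), b=13^1·(≡9) mod 13; (10|13)=+1, (9|13)=+1; (−1)^{2·1·6}·(+1)^1·(+1)^2 = +1.
v=∞: 165 > 0 and 13 > 0  ⇒  (a,b)_∞ = +1.
(165, 13 / ℚ) ramifies at {5, 11}: a division algebra.

[5, 11]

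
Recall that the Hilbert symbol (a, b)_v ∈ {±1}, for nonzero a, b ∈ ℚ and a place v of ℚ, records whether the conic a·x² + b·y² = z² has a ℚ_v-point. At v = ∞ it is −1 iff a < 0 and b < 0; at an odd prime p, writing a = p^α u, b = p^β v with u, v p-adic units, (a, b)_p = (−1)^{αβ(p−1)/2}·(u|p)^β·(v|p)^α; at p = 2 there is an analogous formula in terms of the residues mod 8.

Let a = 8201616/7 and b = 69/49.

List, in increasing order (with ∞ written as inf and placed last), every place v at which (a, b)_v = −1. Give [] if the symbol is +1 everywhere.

[3, 7, 19, 23]

Mod squares: a ≡ 6783, b ≡ 69. Check v ∈ {∞, 2, 3, 7, 17, 19, 23}.
v=7: a=7^-1·(≡3), b=7^-2·(≡6) mod 7; (3|7)=-1, (6|7)=-1; (−1)^{-1·-2·3}·(-1)^-2·(-1)^-1 = -1.
v=∞: 6783 > 0 and 69 > 0  ⇒  (a,b)_∞ = +1.
v=23: a=23^2·(≡20), b=23^1·(≡1) mod 23; (20|23)=-1, (1|23)=+1; (−1)^{2·1·11}·(-1)^1·(+1)^2 = -1.
v=17: a=17^1·(≡8), b=17^0·(≡8) mod 17; (8|17)=+1, (8|17)=+1; (−1)^{1·0·8}·(+1)^0·(+1)^1 = +1.
v=19: a=19^1·(≡14), b=19^0·(≡8) mod 19; (14|19)=-1, (8|19)=-1; (−1)^{1·0·9}·(-1)^0·(-1)^1 = -1.
v=3: a=3^1·(≡2), b=3^1·(≡2) mod 3; (2|3)=-1, (2|3)=-1; (−1)^{1·1·1}·(-1)^1·(-1)^1 = -1.
v=2: v_2(a)=4, v_2(b)=0; units ≡ 7, 5 (mod 8); ε·ε+αω+βω = 1·0+4·1+0·0 ≡ 0  ⇒  (a,b)_2 = +1.
(6783, 69 / ℚ) ramifies at {3, 7, 19, 23}: a division algebra.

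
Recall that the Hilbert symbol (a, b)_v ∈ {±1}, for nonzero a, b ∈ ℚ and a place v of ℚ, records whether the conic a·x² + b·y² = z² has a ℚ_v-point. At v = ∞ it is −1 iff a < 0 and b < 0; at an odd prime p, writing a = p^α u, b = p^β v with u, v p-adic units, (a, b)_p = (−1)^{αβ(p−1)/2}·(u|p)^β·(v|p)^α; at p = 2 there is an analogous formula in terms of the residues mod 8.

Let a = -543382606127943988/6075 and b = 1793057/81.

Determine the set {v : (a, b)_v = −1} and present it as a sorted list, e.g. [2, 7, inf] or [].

[3, 23, 31, 43]

(a, b) ≡ (-126759, 36593) mod (ℚ^×)²; places V = {2, 3, 5, 7, 23, 29, 31, 37, 43, 47, ∞}.
(a,b)_43: α=2, u≡29; β=1, v≡28 (mod 43); (29|43)=-1, (28|43)=-1; sign (−1)^0·-1^1·-1^2 = -1.
(a,b)_31: α=1, u≡22; β=0, v≡27 (mod 31); (22|31)=-1, (27|31)=-1; sign (−1)^0·-1^0·-1^1 = -1.
(a,b)_5: α=-2, u≡4; β=0, v≡2 (mod 5); (4|5)=+1, (2|5)=-1; sign (−1)^0·+1^0·-1^-2 = +1.
(a,b)_2: α=2, β=0; u≡1, v≡1 (mod 8); ε(u)ε(v)=0·0, αω(v)=2·0, βω(u)=0·0; sum ≡ 0  ⇒  +1.
(a,b)_29: α=1, u≡10; β=0, v≡7 (mod 29); (10|29)=-1, (7|29)=+1; sign (−1)^0·-1^0·+1^1 = +1.
(a,b)_3: α=-5, u≡2; β=-4, v≡2 (mod 3); (2|3)=-1, (2|3)=-1; sign (−1)^0·-1^-4·-1^-5 = -1.
(a,b)_∞: sgn(-126759)=−, sgn(36593)=+, so +1.
(a,b)_47: α=1, u≡43; β=0, v≡32 (mod 47); (43|47)=-1, (32|47)=+1; sign (−1)^0·-1^0·+1^1 = +1.
(a,b)_37: α=2, u≡4; β=1, v≡4 (mod 37); (4|37)=+1, (4|37)=+1; sign (−1)^0·+1^1·+1^2 = +1.
(a,b)_23: α=2, u≡7; β=1, v≡1 (mod 23); (7|23)=-1, (1|23)=+1; sign (−1)^0·-1^1·+1^2 = -1.
(a,b)_7: α=4, u≡1; β=2, v≡1 (mod 7); (1|7)=+1, (1|7)=+1; sign (−1)^0·+1^2·+1^4 = +1.
(-126759, 36593 / ℚ) ramifies at {3, 23, 31, 43}: a division algebra.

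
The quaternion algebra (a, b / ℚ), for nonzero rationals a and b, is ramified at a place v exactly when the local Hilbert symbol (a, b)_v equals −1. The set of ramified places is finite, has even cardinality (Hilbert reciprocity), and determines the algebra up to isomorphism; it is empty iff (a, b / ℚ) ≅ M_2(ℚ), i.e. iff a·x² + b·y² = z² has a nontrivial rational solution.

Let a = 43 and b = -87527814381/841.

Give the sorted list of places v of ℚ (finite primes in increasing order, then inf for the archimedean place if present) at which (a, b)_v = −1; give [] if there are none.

Mod squares: a ≡ 43, b ≡ -13340621. Check v ∈ {∞, 2, 3, 7, 23, 29, 41, 43, 47}.
v=47: a=47^0·(≡43), b=47^1·(≡9) mod 47; (43|47)=-1, (9|47)=+1; (−1)^{0·1·23}·(-1)^1·(+1)^0 = -1.
v=3: a=3^0·(≡1), b=3^8·(≡1) mod 3; (1|3)=+1, (1|3)=+1; (−1)^{0·8·1}·(+1)^8·(+1)^0 = +1.
v=∞: 43 > 0 and -13340621 < 0  ⇒  (a,b)_∞ = +1.
v=43: a=43^1·(≡1), b=43^1·(≡23) mod 43; (1|43)=+1, (23|43)=+1; (−1)^{1·1·21}·(+1)^1·(+1)^1 = -1.
v=29: a=29^0·(≡14), b=29^-2·(≡3) mod 29; (14|29)=-1, (3|29)=-1; (−1)^{0·-2·14}·(-1)^-2·(-1)^0 = +1.
v=41: a=41^0·(≡2), b=41^1·(≡31) mod 41; (2|41)=+1, (31|41)=+1; (−1)^{0·1·20}·(+1)^1·(+1)^0 = +1.
v=2: v_2(a)=0, v_2(b)=0; units ≡ 3, 3 (mod 8); ε·ε+αω+βω = 1·1+0·1+0·1 ≡ 1  ⇒  (a,b)_2 = -1.
v=23: a=23^0·(≡20), b=23^1·(≡17) mod 23; (20|23)=-1, (17|23)=-1; (−1)^{0·1·11}·(-1)^1·(-1)^0 = -1.
v=7: a=7^0·(≡1), b=7^1·(≡6) mod 7; (1|7)=+1, (6|7)=-1; (−1)^{0·1·3}·(+1)^1·(-1)^0 = +1.
|Ram(43, -13340621)| = 4, even; anisotropic at {2, 23, 43, 47}.

[2, 23, 43, 47]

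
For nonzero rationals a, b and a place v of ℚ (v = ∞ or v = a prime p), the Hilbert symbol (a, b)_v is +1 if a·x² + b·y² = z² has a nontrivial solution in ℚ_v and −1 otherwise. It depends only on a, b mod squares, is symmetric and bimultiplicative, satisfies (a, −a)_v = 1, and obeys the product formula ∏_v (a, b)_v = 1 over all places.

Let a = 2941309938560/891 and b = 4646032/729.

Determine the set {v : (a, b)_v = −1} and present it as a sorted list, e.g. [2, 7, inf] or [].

[5, 11, 19, 31]

(a, b) ≡ (98890, 290377) mod (ℚ^×)²; places V = {2, 3, 5, 7, 11, 17, 19, 29, 31, ∞}.
(a,b)_2: α=7, β=4; u≡5, v≡1 (mod 8); ε(u)ε(v)=0·0, αω(v)=7·0, βω(u)=4·1; sum ≡ 0  ⇒  +1.
(a,b)_∞: sgn(98890)=+, sgn(290377)=+, so +1.
(a,b)_17: α=2, u≡13; β=1, v≡15 (mod 17); (13|17)=+1, (15|17)=+1; sign (−1)^0·+1^1·+1^2 = +1.
(a,b)_29: α=1, u≡14; β=1, v≡3 (mod 29); (14|29)=-1, (3|29)=-1; sign (−1)^0·-1^1·-1^1 = +1.
(a,b)_7: α=2, u≡1; β=0, v≡6 (mod 7); (1|7)=+1, (6|7)=-1; sign (−1)^0·+1^0·-1^2 = +1.
(a,b)_31: α=1, u≡20; β=1, v≡5 (mod 31); (20|31)=+1, (5|31)=+1; sign (−1)^1·+1^1·+1^1 = -1.
(a,b)_11: α=-1, u≡1; β=0, v≡2 (mod 11); (1|11)=+1, (2|11)=-1; sign (−1)^0·+1^0·-1^-1 = -1.
(a,b)_3: α=-4, u≡1; β=-6, v≡1 (mod 3); (1|3)=+1, (1|3)=+1; sign (−1)^0·+1^-6·+1^-4 = +1.
(a,b)_5: α=1, u≡2; β=0, v≡3 (mod 5); (2|5)=-1, (3|5)=-1; sign (−1)^0·-1^0·-1^1 = -1.
(a,b)_19: α=2, u≡13; β=1, v≡16 (mod 19); (13|19)=-1, (16|19)=+1; sign (−1)^0·-1^1·+1^2 = -1.
(98890, 290377 / ℚ) ramifies at {5, 11, 19, 31}: a division algebra.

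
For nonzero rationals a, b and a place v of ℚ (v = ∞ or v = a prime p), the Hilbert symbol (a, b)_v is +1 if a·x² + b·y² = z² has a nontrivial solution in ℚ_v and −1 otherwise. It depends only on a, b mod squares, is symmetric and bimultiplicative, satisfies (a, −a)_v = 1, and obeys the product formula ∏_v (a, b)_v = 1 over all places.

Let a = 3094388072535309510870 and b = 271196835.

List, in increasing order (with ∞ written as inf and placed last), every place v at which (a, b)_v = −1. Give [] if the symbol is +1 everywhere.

Mod squares: a ≡ 116870, b ≡ 1604715. Check v ∈ {∞, 2, 3, 5, 7, 13, 17, 29, 31}.
v=∞: 116870 > 0 and 1604715 > 0  ⇒  (a,b)_∞ = +1.
v=17: a=17^2·(≡10), b=17^1·(≡6) mod 17; (10|17)=-1, (6|17)=-1; (−1)^{2·1·8}·(-1)^1·(-1)^2 = -1.
v=7: a=7^2·(≡3), b=7^1·(≡2) mod 7; (3|7)=-1, (2|7)=+1; (−1)^{2·1·3}·(-1)^1·(+1)^2 = -1.
v=31: a=31^3·(≡5), b=31^1·(≡23) mod 31; (5|31)=+1, (23|31)=-1; (−1)^{3·1·15}·(+1)^1·(-1)^3 = +1.
v=29: a=29^3·(≡6), b=29^1·(≡14) mod 29; (6|29)=+1, (14|29)=-1; (−1)^{3·1·14}·(+1)^1·(-1)^3 = -1.
v=3: a=3^4·(≡2), b=3^1·(≡2) mod 3; (2|3)=-1, (2|3)=-1; (−1)^{4·1·1}·(-1)^1·(-1)^4 = -1.
v=13: a=13^5·(≡11), b=13^2·(≡8) mod 13; (11|13)=-1, (8|13)=-1; (−1)^{5·2·6}·(-1)^2·(-1)^5 = -1.
v=5: a=5^1·(≡4), b=5^1·(≡2) mod 5; (4|5)=+1, (2|5)=-1; (−1)^{1·1·2}·(+1)^1·(-1)^1 = -1.
v=2: v_2(a)=1, v_2(b)=0; units ≡ 3, 3 (mod 8); ε·ε+αω+βω = 1·1+1·1+0·1 ≡ 0  ⇒  (a,b)_2 = +1.
Ram(116870, 1604715) = {3, 5, 7, 13, 17, 29}; no ℚ_3-point on the conic.

[3, 5, 7, 13, 17, 29]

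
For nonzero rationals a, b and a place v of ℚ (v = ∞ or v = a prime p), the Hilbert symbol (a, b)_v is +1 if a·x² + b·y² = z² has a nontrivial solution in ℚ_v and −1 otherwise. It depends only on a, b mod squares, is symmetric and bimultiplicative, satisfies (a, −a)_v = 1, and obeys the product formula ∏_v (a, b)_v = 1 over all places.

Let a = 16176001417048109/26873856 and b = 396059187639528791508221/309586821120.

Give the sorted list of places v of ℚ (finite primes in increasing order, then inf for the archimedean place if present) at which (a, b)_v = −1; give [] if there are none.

[7, 19]

Mod squares: a ≡ 2261, b ≡ 1105. Check v ∈ {∞, 2, 3, 5, 7, 13, 17, 19}.
v=19: a=19^3·(≡1), b=19^4·(≡15) mod 19; (1|19)=+1, (15|19)=-1; (−1)^{3·4·9}·(+1)^4·(-1)^3 = -1.
v=7: a=7^5·(≡4), b=7^8·(≡6) mod 7; (4|7)=+1, (6|7)=-1; (−1)^{5·8·3}·(+1)^8·(-1)^5 = -1.
v=13: a=13^4·(≡9), b=13^5·(≡2) mod 13; (9|13)=+1, (2|13)=-1; (−1)^{4·5·6}·(+1)^5·(-1)^4 = +1.
v=2: v_2(a)=-12, v_2(b)=-20; units ≡ 5, 1 (mod 8); ε·ε+αω+βω = 0·0+-12·0+-20·1 ≡ 0  ⇒  (a,b)_2 = +1.
v=3: a=3^-8·(≡2), b=3^-10·(≡1) mod 3; (2|3)=-1, (1|3)=+1; (−1)^{-8·-10·1}·(-1)^-10·(+1)^-8 = +1.
v=∞: 2261 > 0 and 1105 > 0  ⇒  (a,b)_∞ = +1.
v=5: a=5^0·(≡4), b=5^-1·(≡4) mod 5; (4|5)=+1, (4|5)=+1; (−1)^{0·-1·2}·(+1)^-1·(+1)^0 = +1.
v=17: a=17^3·(≡3), b=17^5·(≡12) mod 17; (3|17)=-1, (12|17)=-1; (−1)^{3·5·8}·(-1)^5·(-1)^3 = +1.
(2261, 1105 / ℚ) ramifies at {7, 19}: a division algebra.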